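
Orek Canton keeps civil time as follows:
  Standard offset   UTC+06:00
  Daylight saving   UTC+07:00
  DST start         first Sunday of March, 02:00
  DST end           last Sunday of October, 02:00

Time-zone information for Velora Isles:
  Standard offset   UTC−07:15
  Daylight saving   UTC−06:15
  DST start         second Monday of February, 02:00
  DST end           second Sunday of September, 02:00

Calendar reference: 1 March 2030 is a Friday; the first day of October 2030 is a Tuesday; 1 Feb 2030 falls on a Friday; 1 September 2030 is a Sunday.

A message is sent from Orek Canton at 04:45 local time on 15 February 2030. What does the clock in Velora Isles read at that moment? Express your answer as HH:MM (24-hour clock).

1 March 2030 is a Friday, so the first Sunday is March 3.
1 October 2030 is a Tuesday, so Sundays fall on 6, 13, 20, 27; the last is October 27.
15 February 2030 is outside the daylight-saving period (3 March – 27 October), so Orek Canton is on standard time, UTC+06:00.
04:45 Orek Canton − 6h = 22:45 UTC (rolling into the previous day, 14 February 2030).
1 February 2030 is a Friday, so the first Monday is February 4 and the second is February 11.
1 September 2030 is a Sunday, so the first Sunday is September 1 and the second is September 8.
At the standard offset (UTC−07:15), 22:45 UTC − 7h15m = 15:30 Velora Isles standard time.
The standard-time date in Velora Isles, 14 February 2030, falls between 11 February and 8 September, so daylight saving is in effect and Velora Isles is at UTC−06:15.
22:45 UTC − 6h15m = 16:30 Velora Isles.

16:30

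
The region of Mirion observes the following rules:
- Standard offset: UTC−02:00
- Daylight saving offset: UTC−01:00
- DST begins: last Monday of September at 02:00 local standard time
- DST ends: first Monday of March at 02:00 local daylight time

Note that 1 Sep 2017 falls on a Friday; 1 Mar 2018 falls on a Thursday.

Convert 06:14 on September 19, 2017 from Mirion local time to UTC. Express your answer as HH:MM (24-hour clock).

1 September 2017 is a Friday, so Mondays fall on 4, 11, 18, 25; the last is September 25.
1 March 2018 is a Thursday, so the first Monday is March 5.
September 19, 2017 is outside the daylight-saving period (25 September 2017 – 5 March 2018), so Mirion is on standard time, UTC−02:00.
06:14 local + 2h = 08:14 UTC.

08:14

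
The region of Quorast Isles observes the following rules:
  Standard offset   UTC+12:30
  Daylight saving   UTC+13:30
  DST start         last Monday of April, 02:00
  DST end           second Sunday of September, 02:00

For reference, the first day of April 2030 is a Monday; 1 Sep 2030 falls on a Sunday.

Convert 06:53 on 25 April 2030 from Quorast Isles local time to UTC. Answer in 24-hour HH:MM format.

18:23

1 April 2030 is a Monday, so Mondays fall on 1, 8, 15, 22, 29; the last is April 29.
1 September 2030 is a Sunday, so the first Sunday is September 1 and the second is September 8.
Daylight saving runs 29 April – 8 September; 25 April 2030 is outside that window, so Quorast Isles is on standard time at UTC+12:30.
06:53 local − 12h30m = 18:23 UTC (rolling into the previous day, 24 April 2030).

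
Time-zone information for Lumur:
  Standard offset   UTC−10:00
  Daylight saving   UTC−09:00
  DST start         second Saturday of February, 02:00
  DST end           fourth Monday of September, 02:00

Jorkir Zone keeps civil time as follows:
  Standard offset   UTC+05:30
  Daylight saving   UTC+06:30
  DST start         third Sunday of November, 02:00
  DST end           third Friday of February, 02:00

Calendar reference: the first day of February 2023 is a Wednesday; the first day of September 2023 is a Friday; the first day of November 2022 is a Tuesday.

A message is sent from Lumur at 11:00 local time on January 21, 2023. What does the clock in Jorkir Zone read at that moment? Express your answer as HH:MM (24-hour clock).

03:30

1 February 2023 is a Wednesday, so the first Saturday is February 4 and the second is February 11.
1 September 2023 is a Friday, so the first Monday is September 4 and the fourth is September 25.
January 21, 2023 does not fall between 11 February and 25 September, so daylight saving is not in effect and Lumur is at UTC−10:00.
11:00 Lumur + 10h = 21:00 UTC.
1 November 2022 is a Tuesday, so the first Sunday is November 6 and the third is November 20.
1 February 2023 is a Wednesday, so the first Friday is February 3 and the third is February 17.
At the standard offset (UTC+05:30), 21:00 UTC + 5h30m = 02:30 Jorkir Zone standard time (rolling into the next day, 22 January 2023).
The standard-time date in Jorkir Zone, January 22, 2023, falls between 20 November 2022 and 17 February 2023, so daylight saving is in effect and Jorkir Zone is at UTC+06:30.
21:00 UTC + 6h30m = 03:30 Jorkir Zone (rolling into the next day, 22 January 2023).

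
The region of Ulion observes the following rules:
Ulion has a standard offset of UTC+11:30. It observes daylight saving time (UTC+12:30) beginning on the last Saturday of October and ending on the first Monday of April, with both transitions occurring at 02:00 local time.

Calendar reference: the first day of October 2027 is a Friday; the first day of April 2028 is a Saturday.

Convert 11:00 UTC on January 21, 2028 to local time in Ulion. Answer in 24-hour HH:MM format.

1 October 2027 is a Friday, so Saturdays fall on 2, 9, 16, 23, 30; the last is October 30.
1 April 2028 is a Saturday, so the first Monday is April 3.
At the standard offset (UTC+11:30), 11:00 UTC + 11h30m = 22:30 Ulion standard time.
The standard-time date in Ulion, January 21, 2028, lies within the daylight-saving period (30 October 2027 – 3 April 2028), so Ulion is on daylight time, UTC+12:30.
11:00 UTC + 12h30m = 23:30 local.

23:30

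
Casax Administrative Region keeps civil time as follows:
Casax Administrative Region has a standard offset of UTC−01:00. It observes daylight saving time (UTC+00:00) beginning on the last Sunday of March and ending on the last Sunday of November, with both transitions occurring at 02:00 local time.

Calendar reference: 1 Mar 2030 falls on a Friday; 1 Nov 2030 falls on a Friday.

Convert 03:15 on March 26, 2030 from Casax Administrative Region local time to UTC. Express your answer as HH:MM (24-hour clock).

1 March 2030 is a Friday, so Sundays fall on 3, 10, 17, 24, 31; the last is March 31.
1 November 2030 is a Friday, so Sundays fall on 3, 10, 17, 24; the last is November 24.
March 26, 2030 does not fall between 31 March and 24 November, so daylight saving is not in effect and Casax Administrative Region is at UTC−01:00.
03:15 local + 1h = 04:15 UTC.

04:15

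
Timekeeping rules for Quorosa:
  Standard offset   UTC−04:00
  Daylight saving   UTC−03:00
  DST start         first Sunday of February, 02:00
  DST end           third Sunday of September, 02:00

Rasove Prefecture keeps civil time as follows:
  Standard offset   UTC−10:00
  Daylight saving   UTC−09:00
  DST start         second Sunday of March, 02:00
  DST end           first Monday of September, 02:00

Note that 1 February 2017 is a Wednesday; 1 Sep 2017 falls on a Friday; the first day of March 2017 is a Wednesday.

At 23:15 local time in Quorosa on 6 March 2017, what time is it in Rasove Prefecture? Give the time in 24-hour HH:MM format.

1 February 2017 is a Wednesday, so the first Sunday is February 5.
1 September 2017 is a Friday, so the first Sunday is September 3 and the third is September 17.
6 March 2017 falls between 5 February and 17 September, so daylight saving is in effect and Quorosa is at UTC−03:00.
23:15 Quorosa + 3h = 02:15 UTC (rolling into the next day, 7 March 2017).
1 March 2017 is a Wednesday, so the first Sunday is March 5 and the second is March 12.
1 September 2017 is a Friday, so the first Monday is September 4.
At the standard offset (UTC−10:00), 02:15 UTC − 10h = 16:15 Rasove Prefecture standard time (rolling into the previous day, 6 March 2017).
Daylight saving runs 12 March – 4 September; the standard-time date in Rasove Prefecture, 6 March 2017, is outside that window, so Rasove Prefecture is on standard time at UTC−10:00.
02:15 UTC − 10h = 16:15 Rasove Prefecture (rolling into the previous day, 6 March 2017).

16:15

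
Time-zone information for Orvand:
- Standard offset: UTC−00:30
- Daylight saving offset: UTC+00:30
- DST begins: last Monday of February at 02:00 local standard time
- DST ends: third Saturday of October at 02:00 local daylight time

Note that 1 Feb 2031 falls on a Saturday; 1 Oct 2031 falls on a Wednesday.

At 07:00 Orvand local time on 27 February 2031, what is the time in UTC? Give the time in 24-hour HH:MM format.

1 February 2031 is a Saturday, so Mondays fall on 3, 10, 17, 24; the last is February 24.
1 October 2031 is a Wednesday, so the first Saturday is October 4 and the third is October 18.
27 February 2031 falls between 24 February and 18 October, so daylight saving is in effect and Orvand is at UTC+00:30.
07:00 local − 0h30m = 06:30 UTC.

06:30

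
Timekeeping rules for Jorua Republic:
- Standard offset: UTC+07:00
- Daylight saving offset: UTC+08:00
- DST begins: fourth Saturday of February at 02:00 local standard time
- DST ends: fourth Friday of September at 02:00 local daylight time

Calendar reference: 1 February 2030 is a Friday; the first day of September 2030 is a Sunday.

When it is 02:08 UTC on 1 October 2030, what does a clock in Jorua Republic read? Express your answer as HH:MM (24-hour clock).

09:08

1 February 2030 is a Friday, so the first Saturday is February 2 and the fourth is February 23.
1 September 2030 is a Sunday, so the first Friday is September 6 and the fourth is September 27.
At the standard offset (UTC+07:00), 02:08 UTC + 7h = 09:08 Jorua Republic standard time.
The standard-time date in Jorua Republic, 1 October 2030, does not fall between 23 February and 27 September, so daylight saving is not in effect and Jorua Republic is at UTC+07:00.
02:08 UTC + 7h = 09:08 local.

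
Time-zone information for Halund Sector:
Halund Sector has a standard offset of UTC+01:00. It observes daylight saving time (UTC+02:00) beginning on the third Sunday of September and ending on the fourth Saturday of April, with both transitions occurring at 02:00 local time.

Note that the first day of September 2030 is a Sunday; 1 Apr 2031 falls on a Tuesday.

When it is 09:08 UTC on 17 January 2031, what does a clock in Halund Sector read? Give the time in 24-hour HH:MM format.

11:08

1 September 2030 is a Sunday, so the first Sunday is September 1 and the third is September 15.
1 April 2031 is a Tuesday, so the first Saturday is April 5 and the fourth is April 26.
At the standard offset (UTC+01:00), 09:08 UTC + 1h = 10:08 Halund Sector standard time.
The standard-time date in Halund Sector, 17 January 2031, lies within the daylight-saving period (15 September 2030 – 26 April 2031), so Halund Sector is on daylight time, UTC+02:00.
09:08 UTC + 2h = 11:08 local.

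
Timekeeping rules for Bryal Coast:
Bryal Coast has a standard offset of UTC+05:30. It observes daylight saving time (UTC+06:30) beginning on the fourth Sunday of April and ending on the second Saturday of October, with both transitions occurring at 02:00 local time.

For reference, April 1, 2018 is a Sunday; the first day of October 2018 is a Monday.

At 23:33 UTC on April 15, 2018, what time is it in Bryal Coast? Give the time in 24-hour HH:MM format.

05:03

1 April 2018 is a Sunday, so the first Sunday is April 1 and the fourth is April 22.
1 October 2018 is a Monday, so the first Saturday is October 6 and the second is October 13.
At the standard offset (UTC+05:30), 23:33 UTC + 5h30m = 05:03 Bryal Coast standard time (rolling into the next day, 16 April 2018).
The standard-time date in Bryal Coast, April 16, 2018, is outside the daylight-saving period (22 April – 13 October), so Bryal Coast is on standard time, UTC+05:30.
23:33 UTC + 5h30m = 05:03 local (rolling into the next day, 16 April 2018).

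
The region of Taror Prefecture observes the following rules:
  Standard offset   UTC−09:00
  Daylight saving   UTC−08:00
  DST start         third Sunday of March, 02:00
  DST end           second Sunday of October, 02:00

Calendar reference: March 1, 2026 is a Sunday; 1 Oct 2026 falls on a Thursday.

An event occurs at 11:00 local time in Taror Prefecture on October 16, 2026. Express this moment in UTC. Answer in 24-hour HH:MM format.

1 March 2026 is a Sunday, so the first Sunday is March 1 and the third is March 15.
1 October 2026 is a Thursday, so the first Sunday is October 4 and the second is October 11.
October 16, 2026 does not fall between 15 March and 11 October, so daylight saving is not in effect and Taror Prefecture is at UTC−09:00.
11:00 local + 9h = 20:00 UTC.

20:00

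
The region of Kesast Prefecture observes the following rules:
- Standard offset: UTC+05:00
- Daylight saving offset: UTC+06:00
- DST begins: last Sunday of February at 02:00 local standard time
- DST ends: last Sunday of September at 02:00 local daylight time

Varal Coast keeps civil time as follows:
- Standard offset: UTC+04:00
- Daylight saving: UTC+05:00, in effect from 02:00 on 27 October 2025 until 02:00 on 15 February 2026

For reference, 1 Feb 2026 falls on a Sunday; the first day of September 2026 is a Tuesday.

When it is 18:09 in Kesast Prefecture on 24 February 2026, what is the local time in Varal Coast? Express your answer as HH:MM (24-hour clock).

16:09

1 February 2026 is a Sunday, so Sundays fall on 1, 8, 15, 22; the last is February 22.
1 September 2026 is a Tuesday, so Sundays fall on 6, 13, 20, 27; the last is September 27.
24 February 2026 lies within the daylight-saving period (22 February – 27 September), so Kesast Prefecture is on daylight time, UTC+06:00.
18:09 Kesast Prefecture − 6h = 12:09 UTC.
At the standard offset (UTC+04:00), 12:09 UTC + 4h = 16:09 Varal Coast standard time.
The standard-time date in Varal Coast, 24 February 2026, is outside the daylight-saving period (27 October 2025 – 15 February 2026), so Varal Coast is on standard time, UTC+04:00.
12:09 UTC + 4h = 16:09 Varal Coast.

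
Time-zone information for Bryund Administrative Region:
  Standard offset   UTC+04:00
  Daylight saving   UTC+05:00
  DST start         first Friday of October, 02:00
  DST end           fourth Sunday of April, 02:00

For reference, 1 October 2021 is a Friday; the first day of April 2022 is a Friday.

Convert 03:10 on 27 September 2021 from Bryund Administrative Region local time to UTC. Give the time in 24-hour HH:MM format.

1 October 2021 is a Friday, so the first Friday is October 1.
1 April 2022 is a Friday, so the first Sunday is April 3 and the fourth is April 24.
27 September 2021 is outside the daylight-saving period (1 October 2021 – 24 April 2022), so Bryund Administrative Region is on standard time, UTC+04:00.
03:10 local − 4h = 23:10 UTC (rolling into the previous day, 26 September 2021).

23:10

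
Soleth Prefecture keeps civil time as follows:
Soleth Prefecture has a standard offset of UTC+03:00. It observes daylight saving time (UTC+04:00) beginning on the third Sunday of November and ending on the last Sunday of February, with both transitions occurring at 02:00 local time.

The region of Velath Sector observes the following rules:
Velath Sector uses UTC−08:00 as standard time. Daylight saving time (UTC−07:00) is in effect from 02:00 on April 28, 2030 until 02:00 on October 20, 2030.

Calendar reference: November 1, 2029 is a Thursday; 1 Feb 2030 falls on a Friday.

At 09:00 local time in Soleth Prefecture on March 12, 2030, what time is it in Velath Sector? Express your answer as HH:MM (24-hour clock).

1 November 2029 is a Thursday, so the first Sunday is November 4 and the third is November 18.
1 February 2030 is a Friday, so Sundays fall on 3, 10, 17, 24; the last is February 24.
March 12, 2030 does not fall between 18 November 2029 and 24 February 2030, so daylight saving is not in effect and Soleth Prefecture is at UTC+03:00.
09:00 Soleth Prefecture − 3h = 06:00 UTC.
At the standard offset (UTC−08:00), 06:00 UTC − 8h = 22:00 Velath Sector standard time (rolling into the previous day, 11 March 2030).
The standard-time date in Velath Sector, March 11, 2030, is outside the daylight-saving period (28 April – 20 October), so Velath Sector is on standard time, UTC−08:00.
06:00 UTC − 8h = 22:00 Velath Sector (rolling into the previous day, 11 March 2030).

22:00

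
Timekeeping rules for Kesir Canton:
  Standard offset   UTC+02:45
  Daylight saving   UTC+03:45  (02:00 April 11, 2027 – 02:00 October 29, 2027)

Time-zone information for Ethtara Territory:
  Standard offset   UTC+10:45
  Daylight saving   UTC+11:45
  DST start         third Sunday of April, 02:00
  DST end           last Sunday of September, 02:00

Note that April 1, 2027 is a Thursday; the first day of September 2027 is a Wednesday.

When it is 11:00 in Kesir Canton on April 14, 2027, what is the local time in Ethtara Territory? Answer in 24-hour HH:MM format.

April 14, 2027 lies within the daylight-saving period (11 April – 29 October), so Kesir Canton is on daylight time, UTC+03:45.
11:00 Kesir Canton − 3h45m = 07:15 UTC.
1 April 2027 is a Thursday, so the first Sunday is April 4 and the third is April 18.
1 September 2027 is a Wednesday, so Sundays fall on 5, 12, 19, 26; the last is September 26.
At the standard offset (UTC+10:45), 07:15 UTC + 10h45m = 18:00 Ethtara Territory standard time.
The standard-time date in Ethtara Territory, April 14, 2027, does not fall between 18 April and 26 September, so daylight saving is not in effect and Ethtara Territory is at UTC+10:45.
07:15 UTC + 10h45m = 18:00 Ethtara Territory.

18:00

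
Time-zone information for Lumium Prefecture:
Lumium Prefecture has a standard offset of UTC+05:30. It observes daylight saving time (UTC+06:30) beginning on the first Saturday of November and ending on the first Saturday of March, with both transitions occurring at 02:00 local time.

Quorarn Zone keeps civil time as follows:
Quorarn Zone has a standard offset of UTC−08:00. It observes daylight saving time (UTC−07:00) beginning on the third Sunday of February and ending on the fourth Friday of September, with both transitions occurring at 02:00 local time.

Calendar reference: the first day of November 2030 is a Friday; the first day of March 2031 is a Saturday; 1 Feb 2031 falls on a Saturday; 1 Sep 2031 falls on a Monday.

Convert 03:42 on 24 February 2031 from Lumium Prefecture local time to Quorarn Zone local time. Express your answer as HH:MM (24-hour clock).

14:12

1 November 2030 is a Friday, so the first Saturday is November 2.
1 March 2031 is a Saturday, so the first Saturday is March 1.
24 February 2031 lies within the daylight-saving period (2 November 2030 – 1 March 2031), so Lumium Prefecture is on daylight time, UTC+06:30.
03:42 Lumium Prefecture − 6h30m = 21:12 UTC (rolling into the previous day, 23 February 2031).
1 February 2031 is a Saturday, so the first Sunday is February 2 and the third is February 16.
1 September 2031 is a Monday, so the first Friday is September 5 and the fourth is September 26.
At the standard offset (UTC−08:00), 21:12 UTC − 8h = 13:12 Quorarn Zone standard time.
Daylight saving runs 16 February – 26 September; the standard-time date in Quorarn Zone, 23 February 2031, is inside that window, so Quorarn Zone is at UTC−07:00.
21:12 UTC − 7h = 14:12 Quorarn Zone.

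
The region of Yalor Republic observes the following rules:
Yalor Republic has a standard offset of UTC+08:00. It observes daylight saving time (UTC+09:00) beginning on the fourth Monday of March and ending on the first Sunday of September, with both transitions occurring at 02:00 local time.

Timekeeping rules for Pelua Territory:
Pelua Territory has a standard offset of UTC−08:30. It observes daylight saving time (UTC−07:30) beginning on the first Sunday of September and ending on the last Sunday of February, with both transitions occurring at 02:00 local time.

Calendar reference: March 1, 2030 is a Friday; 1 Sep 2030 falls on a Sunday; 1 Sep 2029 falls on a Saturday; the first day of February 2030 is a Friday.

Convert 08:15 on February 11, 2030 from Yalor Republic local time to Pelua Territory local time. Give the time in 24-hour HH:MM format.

1 March 2030 is a Friday, so the first Monday is March 4 and the fourth is March 25.
1 September 2030 is a Sunday, so the first Sunday is September 1.
Daylight saving runs 25 March – 1 September; February 11, 2030 is outside that window, so Yalor Republic is on standard time at UTC+08:00.
08:15 Yalor Republic − 8h = 00:15 UTC.
1 September 2029 is a Saturday, so the first Sunday is September 2.
1 February 2030 is a Friday, so Sundays fall on 3, 10, 17, 24; the last is February 24.
At the standard offset (UTC−08:30), 00:15 UTC − 8h30m = 15:45 Pelua Territory standard time (rolling into the previous day, 10 February 2030).
The standard-time date in Pelua Territory, February 10, 2030, falls between 2 September 2029 and 24 February 2030, so daylight saving is in effect and Pelua Territory is at UTC−07:30.
00:15 UTC − 7h30m = 16:45 Pelua Territory (rolling into the previous day, 10 February 2030).

16:45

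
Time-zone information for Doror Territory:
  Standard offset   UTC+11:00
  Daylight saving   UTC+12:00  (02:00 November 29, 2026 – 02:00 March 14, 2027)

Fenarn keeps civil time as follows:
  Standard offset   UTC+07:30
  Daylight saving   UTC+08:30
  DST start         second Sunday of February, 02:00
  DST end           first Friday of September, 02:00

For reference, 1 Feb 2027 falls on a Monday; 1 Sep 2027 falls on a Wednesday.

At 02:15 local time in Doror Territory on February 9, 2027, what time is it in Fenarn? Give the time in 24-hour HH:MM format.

21:45

February 9, 2027 lies within the daylight-saving period (29 November 2026 – 14 March 2027), so Doror Territory is on daylight time, UTC+12:00.
02:15 Doror Territory − 12h = 14:15 UTC (rolling into the previous day, 8 February 2027).
1 February 2027 is a Monday, so the first Sunday is February 7 and the second is February 14.
1 September 2027 is a Wednesday, so the first Friday is September 3.
At the standard offset (UTC+07:30), 14:15 UTC + 7h30m = 21:45 Fenarn standard time.
The standard-time date in Fenarn, February 8, 2027, does not fall between 14 February and 3 September, so daylight saving is not in effect and Fenarn is at UTC+07:30.
14:15 UTC + 7h30m = 21:45 Fenarn.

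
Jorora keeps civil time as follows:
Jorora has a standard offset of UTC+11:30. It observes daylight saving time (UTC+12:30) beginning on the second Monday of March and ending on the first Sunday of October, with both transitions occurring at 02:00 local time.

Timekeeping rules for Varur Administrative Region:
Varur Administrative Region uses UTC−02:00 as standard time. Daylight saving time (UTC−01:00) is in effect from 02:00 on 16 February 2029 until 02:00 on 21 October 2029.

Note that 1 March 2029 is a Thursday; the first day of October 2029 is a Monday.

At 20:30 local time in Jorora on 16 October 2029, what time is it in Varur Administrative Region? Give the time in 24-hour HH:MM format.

1 March 2029 is a Thursday, so the first Monday is March 5 and the second is March 12.
1 October 2029 is a Monday, so the first Sunday is October 7.
Daylight saving runs 12 March – 7 October; 16 October 2029 is outside that window, so Jorora is on standard time at UTC+11:30.
20:30 Jorora − 11h30m = 09:00 UTC.
At the standard offset (UTC−02:00), 09:00 UTC − 2h = 07:00 Varur Administrative Region standard time.
Daylight saving runs 16 February – 21 October; the standard-time date in Varur Administrative Region, 16 October 2029, is inside that window, so Varur Administrative Region is at UTC−01:00.
09:00 UTC − 1h = 08:00 Varur Administrative Region.

08:00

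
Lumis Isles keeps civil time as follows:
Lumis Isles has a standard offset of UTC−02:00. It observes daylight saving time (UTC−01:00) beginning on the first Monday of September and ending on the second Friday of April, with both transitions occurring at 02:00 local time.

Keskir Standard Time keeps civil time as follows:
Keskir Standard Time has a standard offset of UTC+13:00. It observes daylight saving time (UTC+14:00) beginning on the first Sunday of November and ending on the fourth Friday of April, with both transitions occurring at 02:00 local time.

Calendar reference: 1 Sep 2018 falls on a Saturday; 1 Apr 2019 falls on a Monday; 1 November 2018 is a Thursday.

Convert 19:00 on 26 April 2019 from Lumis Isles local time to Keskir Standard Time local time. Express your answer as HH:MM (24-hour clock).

1 September 2018 is a Saturday, so the first Monday is September 3.
1 April 2019 is a Monday, so the first Friday is April 5 and the second is April 12.
Daylight saving runs 3 September 2018 – 12 April 2019; 26 April 2019 is outside that window, so Lumis Isles is on standard time at UTC−02:00.
19:00 Lumis Isles + 2h = 21:00 UTC.
1 November 2018 is a Thursday, so the first Sunday is November 4.
1 April 2019 is a Monday, so the first Friday is April 5 and the fourth is April 26.
At the standard offset (UTC+13:00), 21:00 UTC + 13h = 10:00 Keskir Standard Time standard time (rolling into the next day, 27 April 2019).
Daylight saving runs 4 November 2018 – 26 April 2019; the standard-time date in Keskir Standard Time, 27 April 2019, is outside that window, so Keskir Standard Time is on standard time at UTC+13:00.
21:00 UTC + 13h = 10:00 Keskir Standard Time (rolling into the next day, 27 April 2019).

10:00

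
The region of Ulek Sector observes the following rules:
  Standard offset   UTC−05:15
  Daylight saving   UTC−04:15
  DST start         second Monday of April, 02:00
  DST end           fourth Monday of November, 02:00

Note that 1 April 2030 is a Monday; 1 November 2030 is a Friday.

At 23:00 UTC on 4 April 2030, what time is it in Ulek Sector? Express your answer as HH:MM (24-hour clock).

17:45

1 April 2030 is a Monday, so the first Monday is April 1 and the second is April 8.
1 November 2030 is a Friday, so the first Monday is November 4 and the fourth is November 25.
At the standard offset (UTC−05:15), 23:00 UTC − 5h15m = 17:45 Ulek Sector standard time.
Daylight saving runs 8 April – 25 November; the standard-time date in Ulek Sector, 4 April 2030, is outside that window, so Ulek Sector is on standard time at UTC−05:15.
23:00 UTC − 5h15m = 17:45 local.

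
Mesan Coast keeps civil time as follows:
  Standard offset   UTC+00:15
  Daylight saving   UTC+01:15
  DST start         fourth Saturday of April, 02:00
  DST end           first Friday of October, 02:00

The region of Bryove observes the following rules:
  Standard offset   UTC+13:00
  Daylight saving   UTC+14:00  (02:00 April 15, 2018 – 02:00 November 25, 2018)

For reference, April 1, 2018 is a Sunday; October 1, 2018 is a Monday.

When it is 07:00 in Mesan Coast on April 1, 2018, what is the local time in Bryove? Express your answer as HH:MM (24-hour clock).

1 April 2018 is a Sunday, so the first Saturday is April 7 and the fourth is April 28.
1 October 2018 is a Monday, so the first Friday is October 5.
Daylight saving runs 28 April – 5 October; April 1, 2018 is outside that window, so Mesan Coast is on standard time at UTC+00:15.
07:00 Mesan Coast − 0h15m = 06:45 UTC.
At the standard offset (UTC+13:00), 06:45 UTC + 13h = 19:45 Bryove standard time.
Daylight saving runs 15 April – 25 November; the standard-time date in Bryove, April 1, 2018, is outside that window, so Bryove is on standard time at UTC+13:00.
06:45 UTC + 13h = 19:45 Bryove.

19:45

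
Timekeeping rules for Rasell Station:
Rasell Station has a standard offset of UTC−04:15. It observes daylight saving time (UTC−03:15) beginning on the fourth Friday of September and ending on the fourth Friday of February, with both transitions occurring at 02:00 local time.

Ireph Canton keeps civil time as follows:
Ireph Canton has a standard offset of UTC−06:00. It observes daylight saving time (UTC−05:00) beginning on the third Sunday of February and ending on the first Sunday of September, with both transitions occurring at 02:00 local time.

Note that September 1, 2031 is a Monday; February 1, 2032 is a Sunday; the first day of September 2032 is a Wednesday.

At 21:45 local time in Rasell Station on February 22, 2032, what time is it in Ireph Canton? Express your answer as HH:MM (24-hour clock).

1 September 2031 is a Monday, so the first Friday is September 5 and the fourth is September 26.
1 February 2032 is a Sunday, so the first Friday is February 6 and the fourth is February 27.
February 22, 2032 lies within the daylight-saving period (26 September 2031 – 27 February 2032), so Rasell Station is on daylight time, UTC−03:15.
21:45 Rasell Station + 3h15m = 01:00 UTC (rolling into the next day, 23 February 2032).
1 February 2032 is a Sunday, so the first Sunday is February 1 and the third is February 15.
1 September 2032 is a Wednesday, so the first Sunday is September 5.
At the standard offset (UTC−06:00), 01:00 UTC − 6h = 19:00 Ireph Canton standard time (rolling into the previous day, 22 February 2032).
The standard-time date in Ireph Canton, February 22, 2032, falls between 15 February and 5 September, so daylight saving is in effect and Ireph Canton is at UTC−05:00.
01:00 UTC − 5h = 20:00 Ireph Canton (rolling into the previous day, 22 February 2032).

20:00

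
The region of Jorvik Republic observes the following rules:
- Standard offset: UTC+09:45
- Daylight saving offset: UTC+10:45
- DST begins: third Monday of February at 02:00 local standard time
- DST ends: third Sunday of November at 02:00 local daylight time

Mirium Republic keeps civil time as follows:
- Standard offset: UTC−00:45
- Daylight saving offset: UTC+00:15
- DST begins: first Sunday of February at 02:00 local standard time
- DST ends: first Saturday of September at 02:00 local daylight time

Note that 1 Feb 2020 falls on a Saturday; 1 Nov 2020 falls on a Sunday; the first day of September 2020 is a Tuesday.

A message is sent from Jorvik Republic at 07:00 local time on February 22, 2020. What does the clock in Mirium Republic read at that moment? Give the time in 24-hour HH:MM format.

20:30

1 February 2020 is a Saturday, so the first Monday is February 3 and the third is February 17.
1 November 2020 is a Sunday, so the first Sunday is November 1 and the third is November 15.
Daylight saving runs 17 February – 15 November; February 22, 2020 is inside that window, so Jorvik Republic is at UTC+10:45.
07:00 Jorvik Republic − 10h45m = 20:15 UTC (rolling into the previous day, 21 February 2020).
1 February 2020 is a Saturday, so the first Sunday is February 2.
1 September 2020 is a Tuesday, so the first Saturday is September 5.
At the standard offset (UTC−00:45), 20:15 UTC − 0h45m = 19:30 Mirium Republic standard time.
Daylight saving runs 2 February – 5 September; the standard-time date in Mirium Republic, February 21, 2020, is inside that window, so Mirium Republic is at UTC+00:15.
20:15 UTC + 0h15m = 20:30 Mirium Republic.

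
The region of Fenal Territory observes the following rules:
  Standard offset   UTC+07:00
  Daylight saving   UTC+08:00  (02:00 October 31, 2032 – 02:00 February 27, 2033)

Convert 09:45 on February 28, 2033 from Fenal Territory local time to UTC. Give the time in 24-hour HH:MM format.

02:45

Daylight saving runs 31 October 2032 – 27 February 2033; February 28, 2033 is outside that window, so Fenal Territory is on standard time at UTC+07:00.
09:45 local − 7h = 02:45 UTC.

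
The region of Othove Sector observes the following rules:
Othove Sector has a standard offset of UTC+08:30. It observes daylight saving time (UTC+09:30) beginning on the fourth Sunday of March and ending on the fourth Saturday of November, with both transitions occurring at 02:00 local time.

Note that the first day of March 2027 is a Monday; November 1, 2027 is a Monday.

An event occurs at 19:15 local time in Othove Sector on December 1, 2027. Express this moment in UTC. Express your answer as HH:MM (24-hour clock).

1 March 2027 is a Monday, so the first Sunday is March 7 and the fourth is March 28.
1 November 2027 is a Monday, so the first Saturday is November 6 and the fourth is November 27.
December 1, 2027 is outside the daylight-saving period (28 March – 27 November), so Othove Sector is on standard time, UTC+08:30.
19:15 local − 8h30m = 10:45 UTC.

10:45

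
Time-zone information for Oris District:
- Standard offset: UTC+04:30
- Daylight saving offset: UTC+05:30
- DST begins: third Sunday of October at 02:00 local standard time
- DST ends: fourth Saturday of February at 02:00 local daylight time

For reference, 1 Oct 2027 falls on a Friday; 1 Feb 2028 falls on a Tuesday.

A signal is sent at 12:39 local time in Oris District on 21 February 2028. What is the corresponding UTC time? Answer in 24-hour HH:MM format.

1 October 2027 is a Friday, so the first Sunday is October 3 and the third is October 17.
1 February 2028 is a Tuesday, so the first Saturday is February 5 and the fourth is February 26.
21 February 2028 lies within the daylight-saving period (17 October 2027 – 26 February 2028), so Oris District is on daylight time, UTC+05:30.
12:39 local − 5h30m = 07:09 UTC.

07:09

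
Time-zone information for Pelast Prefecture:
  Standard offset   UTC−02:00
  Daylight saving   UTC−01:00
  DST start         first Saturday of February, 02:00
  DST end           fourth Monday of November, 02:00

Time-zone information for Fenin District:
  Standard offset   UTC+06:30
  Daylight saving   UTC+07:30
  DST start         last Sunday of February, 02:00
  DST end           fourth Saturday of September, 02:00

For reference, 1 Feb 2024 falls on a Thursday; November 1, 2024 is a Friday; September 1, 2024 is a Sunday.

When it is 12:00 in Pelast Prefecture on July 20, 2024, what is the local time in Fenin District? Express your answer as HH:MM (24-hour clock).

20:30

1 February 2024 is a Thursday, so the first Saturday is February 3.
1 November 2024 is a Friday, so the first Monday is November 4 and the fourth is November 25.
July 20, 2024 falls between 3 February and 25 November, so daylight saving is in effect and Pelast Prefecture is at UTC−01:00.
12:00 Pelast Prefecture + 1h = 13:00 UTC.
1 February 2024 is a Thursday, so Sundays fall on 4, 11, 18, 25; the last is February 25.
1 September 2024 is a Sunday, so the first Saturday is September 7 and the fourth is September 28.
At the standard offset (UTC+06:30), 13:00 UTC + 6h30m = 19:30 Fenin District standard time.
The standard-time date in Fenin District, July 20, 2024, falls between 25 February and 28 September, so daylight saving is in effect and Fenin District is at UTC+07:30.
13:00 UTC + 7h30m = 20:30 Fenin District.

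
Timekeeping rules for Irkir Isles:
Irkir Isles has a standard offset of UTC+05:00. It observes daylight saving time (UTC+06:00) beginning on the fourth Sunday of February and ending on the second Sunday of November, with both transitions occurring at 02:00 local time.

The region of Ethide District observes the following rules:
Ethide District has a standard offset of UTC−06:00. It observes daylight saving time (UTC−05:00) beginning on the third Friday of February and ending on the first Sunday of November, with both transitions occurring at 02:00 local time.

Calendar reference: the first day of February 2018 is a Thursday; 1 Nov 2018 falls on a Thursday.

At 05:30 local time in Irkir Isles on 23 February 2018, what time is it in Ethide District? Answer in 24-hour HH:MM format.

1 February 2018 is a Thursday, so the first Sunday is February 4 and the fourth is February 25.
1 November 2018 is a Thursday, so the first Sunday is November 4 and the second is November 11.
Daylight saving runs 25 February – 11 November; 23 February 2018 is outside that window, so Irkir Isles is on standard time at UTC+05:00.
05:30 Irkir Isles − 5h = 00:30 UTC.
1 February 2018 is a Thursday, so the first Friday is February 2 and the third is February 16.
1 November 2018 is a Thursday, so the first Sunday is November 4.
At the standard offset (UTC−06:00), 00:30 UTC − 6h = 18:30 Ethide District standard time (rolling into the previous day, 22 February 2018).
The standard-time date in Ethide District, 22 February 2018, falls between 16 February and 4 November, so daylight saving is in effect and Ethide District is at UTC−05:00.
00:30 UTC − 5h = 19:30 Ethide District (rolling into the previous day, 22 February 2018).

19:30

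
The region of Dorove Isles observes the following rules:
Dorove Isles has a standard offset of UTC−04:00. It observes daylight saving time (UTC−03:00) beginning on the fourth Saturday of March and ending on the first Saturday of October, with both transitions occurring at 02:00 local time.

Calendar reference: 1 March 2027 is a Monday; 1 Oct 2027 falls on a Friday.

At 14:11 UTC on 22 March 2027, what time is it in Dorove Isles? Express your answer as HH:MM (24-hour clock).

1 March 2027 is a Monday, so the first Saturday is March 6 and the fourth is March 27.
1 October 2027 is a Friday, so the first Saturday is October 2.
At the standard offset (UTC−04:00), 14:11 UTC − 4h = 10:11 Dorove Isles standard time.
The standard-time date in Dorove Isles, 22 March 2027, is outside the daylight-saving period (27 March – 2 October), so Dorove Isles is on standard time, UTC−04:00.
14:11 UTC − 4h = 10:11 local.

10:11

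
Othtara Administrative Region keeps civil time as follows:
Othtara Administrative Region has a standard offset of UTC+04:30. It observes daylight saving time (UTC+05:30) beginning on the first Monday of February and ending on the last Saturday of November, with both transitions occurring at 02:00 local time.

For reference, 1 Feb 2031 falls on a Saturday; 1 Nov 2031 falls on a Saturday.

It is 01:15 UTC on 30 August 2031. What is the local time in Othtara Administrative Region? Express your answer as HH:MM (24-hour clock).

1 February 2031 is a Saturday, so the first Monday is February 3.
1 November 2031 is a Saturday, so Saturdays fall on 1, 8, 15, 22, 29; the last is November 29.
At the standard offset (UTC+04:30), 01:15 UTC + 4h30m = 05:45 Othtara Administrative Region standard time.
The standard-time date in Othtara Administrative Region, 30 August 2031, falls between 3 February and 29 November, so daylight saving is in effect and Othtara Administrative Region is at UTC+05:30.
01:15 UTC + 5h30m = 06:45 local.

06:45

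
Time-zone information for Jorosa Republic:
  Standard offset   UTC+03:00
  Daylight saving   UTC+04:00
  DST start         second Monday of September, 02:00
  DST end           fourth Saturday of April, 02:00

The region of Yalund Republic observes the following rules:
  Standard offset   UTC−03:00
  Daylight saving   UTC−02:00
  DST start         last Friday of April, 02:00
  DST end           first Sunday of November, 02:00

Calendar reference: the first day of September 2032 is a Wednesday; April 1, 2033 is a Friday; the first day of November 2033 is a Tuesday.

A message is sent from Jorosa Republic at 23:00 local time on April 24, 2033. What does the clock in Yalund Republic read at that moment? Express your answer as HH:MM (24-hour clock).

1 September 2032 is a Wednesday, so the first Monday is September 6 and the second is September 13.
1 April 2033 is a Friday, so the first Saturday is April 2 and the fourth is April 23.
April 24, 2033 does not fall between 13 September 2032 and 23 April 2033, so daylight saving is not in effect and Jorosa Republic is at UTC+03:00.
23:00 Jorosa Republic − 3h = 20:00 UTC.
1 April 2033 is a Friday, so Fridays fall on 1, 8, 15, 22, 29; the last is April 29.
1 November 2033 is a Tuesday, so the first Sunday is November 6.
At the standard offset (UTC−03:00), 20:00 UTC − 3h = 17:00 Yalund Republic standard time.
Daylight saving runs 29 April – 6 November; the standard-time date in Yalund Republic, April 24, 2033, is outside that window, so Yalund Republic is on standard time at UTC−03:00.
20:00 UTC − 3h = 17:00 Yalund Republic.

17:00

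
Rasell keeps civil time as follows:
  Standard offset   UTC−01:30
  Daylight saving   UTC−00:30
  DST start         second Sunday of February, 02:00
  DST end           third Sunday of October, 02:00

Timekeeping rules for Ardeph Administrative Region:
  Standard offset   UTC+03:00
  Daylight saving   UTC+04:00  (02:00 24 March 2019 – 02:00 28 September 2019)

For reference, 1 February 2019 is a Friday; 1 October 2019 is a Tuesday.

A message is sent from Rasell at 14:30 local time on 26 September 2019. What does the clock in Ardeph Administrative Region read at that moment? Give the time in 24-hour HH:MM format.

1 February 2019 is a Friday, so the first Sunday is February 3 and the second is February 10.
1 October 2019 is a Tuesday, so the first Sunday is October 6 and the third is October 20.
26 September 2019 lies within the daylight-saving period (10 February – 20 October), so Rasell is on daylight time, UTC−00:30.
14:30 Rasell + 0h30m = 15:00 UTC.
At the standard offset (UTC+03:00), 15:00 UTC + 3h = 18:00 Ardeph Administrative Region standard time.
Daylight saving runs 24 March – 28 September; the standard-time date in Ardeph Administrative Region, 26 September 2019, is inside that window, so Ardeph Administrative Region is at UTC+04:00.
15:00 UTC + 4h = 19:00 Ardeph Administrative Region.

19:00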